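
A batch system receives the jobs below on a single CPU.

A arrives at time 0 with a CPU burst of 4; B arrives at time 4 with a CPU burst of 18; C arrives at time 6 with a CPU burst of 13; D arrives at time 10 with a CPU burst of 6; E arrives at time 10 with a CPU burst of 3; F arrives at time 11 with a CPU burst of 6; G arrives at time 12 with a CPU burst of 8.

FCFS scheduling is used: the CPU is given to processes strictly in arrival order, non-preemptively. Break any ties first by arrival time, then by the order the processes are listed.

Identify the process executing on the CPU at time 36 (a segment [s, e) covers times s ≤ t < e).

Timeline: | A 0-4 | B 4-22 | C 22-35 | D 35-41 | E 41-44 | F 44-50 | G 50-58 |
Completion: A=4  B=22  C=35  D=41  E=44  F=50  G=58
Turnaround (C−A): A=4  B=18  C=29  D=31  E=34  F=39  G=46

D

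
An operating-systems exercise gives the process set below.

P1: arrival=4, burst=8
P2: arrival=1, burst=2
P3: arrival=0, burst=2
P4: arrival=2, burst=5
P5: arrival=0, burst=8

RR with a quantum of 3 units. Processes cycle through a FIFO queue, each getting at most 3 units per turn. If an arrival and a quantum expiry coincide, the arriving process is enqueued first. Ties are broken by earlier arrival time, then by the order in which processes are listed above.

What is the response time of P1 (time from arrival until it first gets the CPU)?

6

Schedule: | P3 0-2 | P5 2-5 | P2 5-7 | P4 7-10 | P1 10-13 | P5 13-16 | P4 16-18 | P1 18-21 | P5 21-23 | P1 23-25 |
Completion: P1=25  P2=7  P3=2  P4=18  P5=23
Turnaround (C−A): P1=21  P2=6  P3=2  P4=16  P5=23
Response(P1) = first start − arrival = 10 − 4 = 6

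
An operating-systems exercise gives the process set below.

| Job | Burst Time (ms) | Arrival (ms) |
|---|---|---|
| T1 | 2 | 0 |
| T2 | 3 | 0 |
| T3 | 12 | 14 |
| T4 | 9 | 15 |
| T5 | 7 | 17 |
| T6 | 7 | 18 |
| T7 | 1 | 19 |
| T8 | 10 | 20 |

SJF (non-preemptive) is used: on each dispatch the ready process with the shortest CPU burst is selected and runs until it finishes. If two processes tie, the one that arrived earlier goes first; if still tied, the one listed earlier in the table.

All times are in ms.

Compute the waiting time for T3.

0

Schedule: | T1 0-2 | T2 2-5 | idle 5-14 | T3 14-26 | T7 26-27 | T5 27-34 | T6 34-41 | T4 41-50 | T8 50-60 |
Completion: T1=2  T2=5  T3=26  T4=50  T5=34  T6=41  T7=27  T8=60
Turnaround (C−A): T1=2  T2=5  T3=12  T4=35  T5=17  T6=23  T7=8  T8=40
Waiting(T3) = turnaround − burst = 12 − 12 = 0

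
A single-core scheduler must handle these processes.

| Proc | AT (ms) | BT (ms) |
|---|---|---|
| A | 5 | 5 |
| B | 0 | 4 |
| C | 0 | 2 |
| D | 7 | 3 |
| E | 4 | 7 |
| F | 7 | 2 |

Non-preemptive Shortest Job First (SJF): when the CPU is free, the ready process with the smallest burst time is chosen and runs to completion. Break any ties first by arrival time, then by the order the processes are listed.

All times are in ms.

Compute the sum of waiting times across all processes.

Schedule: | C 0-2 | B 2-6 | A 6-11 | F 11-13 | D 13-16 | E 16-23 |
Completion: A=11  B=6  C=2  D=16  E=23  F=13
Waiting = turnaround − burst: A=1, B=2, C=0, D=6, E=12, F=4
Total waiting = 1 + 2 + 0 + 6 + 12 + 4 = 25

25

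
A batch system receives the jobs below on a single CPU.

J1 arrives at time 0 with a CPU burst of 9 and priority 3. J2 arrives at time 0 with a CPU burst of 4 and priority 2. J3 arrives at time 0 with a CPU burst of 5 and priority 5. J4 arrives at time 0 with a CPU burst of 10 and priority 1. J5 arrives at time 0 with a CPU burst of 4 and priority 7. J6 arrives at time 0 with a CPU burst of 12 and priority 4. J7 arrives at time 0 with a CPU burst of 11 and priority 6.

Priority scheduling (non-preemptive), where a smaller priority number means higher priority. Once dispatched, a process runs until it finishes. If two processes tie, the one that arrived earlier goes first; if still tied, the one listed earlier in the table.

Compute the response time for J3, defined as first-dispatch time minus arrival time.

35

Timeline: | J4 0-10 | J2 10-14 | J1 14-23 | J6 23-35 | J3 35-40 | J7 40-51 | J5 51-55 |
Completion: J1=23  J2=14  J3=40  J4=10  J5=55  J6=35  J7=51
Turnaround (C−A): J1=23  J2=14  J3=40  J4=10  J5=55  J6=35  J7=51
Response(J3) = first start − arrival = 35 − 0 = 35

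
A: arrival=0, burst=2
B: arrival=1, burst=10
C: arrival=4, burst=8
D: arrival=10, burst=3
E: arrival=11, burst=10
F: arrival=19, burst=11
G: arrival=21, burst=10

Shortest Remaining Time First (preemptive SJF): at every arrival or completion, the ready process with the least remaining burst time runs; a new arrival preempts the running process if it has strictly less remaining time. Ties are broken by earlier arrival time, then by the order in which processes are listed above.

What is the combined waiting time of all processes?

Schedule: | A 0-2 | B 2-12 | D 12-15 | C 15-23 | E 23-33 | G 33-43 | F 43-54 |
Completion: A=2  B=12  C=23  D=15  E=33  F=54  G=43
Turnaround (C−A): A=2  B=11  C=19  D=5  E=22  F=35  G=22
Waiting = turnaround − burst: A=0, B=1, C=11, D=2, E=12, F=24, G=12
Total waiting = 0 + 1 + 11 + 2 + 12 + 24 + 12 = 62

62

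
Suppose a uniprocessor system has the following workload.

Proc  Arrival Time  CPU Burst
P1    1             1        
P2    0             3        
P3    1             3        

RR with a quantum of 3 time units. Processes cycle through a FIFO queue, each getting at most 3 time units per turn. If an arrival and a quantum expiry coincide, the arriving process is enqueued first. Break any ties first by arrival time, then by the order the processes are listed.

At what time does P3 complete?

Schedule: | P2 0-3 | P1 3-4 | P3 4-7 |
Completion: P1=4  P2=3  P3=7
Turnaround (C−A): P1=3  P2=3  P3=6

7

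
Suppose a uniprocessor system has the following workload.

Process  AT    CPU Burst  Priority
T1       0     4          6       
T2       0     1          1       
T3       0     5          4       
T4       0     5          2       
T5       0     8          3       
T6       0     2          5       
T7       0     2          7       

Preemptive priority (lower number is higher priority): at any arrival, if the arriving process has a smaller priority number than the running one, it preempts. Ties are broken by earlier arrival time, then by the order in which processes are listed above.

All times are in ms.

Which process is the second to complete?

Timeline: | T2 0-1 | T4 1-6 | T5 6-14 | T3 14-19 | T6 19-21 | T1 21-25 | T7 25-27 |
Completion: T1=25  T2=1  T3=19  T4=6  T5=14  T6=21  T7=27
Finish order: T2 → T4 → T5 → T3 → T6 → T1 → T7

T4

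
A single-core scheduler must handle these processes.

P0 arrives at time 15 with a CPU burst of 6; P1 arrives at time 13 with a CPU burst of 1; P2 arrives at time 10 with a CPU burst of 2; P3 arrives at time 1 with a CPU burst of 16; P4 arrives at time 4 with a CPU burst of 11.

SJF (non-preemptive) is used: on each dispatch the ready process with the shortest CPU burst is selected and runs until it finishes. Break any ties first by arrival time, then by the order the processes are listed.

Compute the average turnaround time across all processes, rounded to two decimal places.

Schedule: | idle 0-1 | P3 1-17 | P1 17-18 | P2 18-20 | P0 20-26 | P4 26-37 |
Completion: P0=26  P1=18  P2=20  P3=17  P4=37
Turnaround (C−A): P0=11  P1=5  P2=10  P3=16  P4=33
Turnaround times: P0=11, P1=5, P2=10, P3=16, P4=33
Average turnaround = (11+5+10+16+33) / 5 = 75/5 = 15.00

15.00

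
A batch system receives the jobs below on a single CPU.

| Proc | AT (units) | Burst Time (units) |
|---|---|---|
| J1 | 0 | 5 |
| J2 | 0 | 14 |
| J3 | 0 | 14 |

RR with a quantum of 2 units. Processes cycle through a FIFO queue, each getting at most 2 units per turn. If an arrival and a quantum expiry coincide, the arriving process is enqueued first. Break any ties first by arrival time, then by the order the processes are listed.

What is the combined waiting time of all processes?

Timeline: | J1 0-2 | J2 2-4 | J3 4-6 | J1 6-8 | J2 8-10 | J3 10-12 | J1 12-13 | J2 13-15 | J3 15-17 | J2 17-19 | J3 19-21 | J2 21-23 | J3 23-25 | J2 25-27 | J3 27-29 | J2 29-31 | J3 31-33 |
Completion: J1=13  J2=31  J3=33
Waiting = turnaround − burst: J1=8, J2=17, J3=19
Total waiting = 8 + 17 + 19 = 44

44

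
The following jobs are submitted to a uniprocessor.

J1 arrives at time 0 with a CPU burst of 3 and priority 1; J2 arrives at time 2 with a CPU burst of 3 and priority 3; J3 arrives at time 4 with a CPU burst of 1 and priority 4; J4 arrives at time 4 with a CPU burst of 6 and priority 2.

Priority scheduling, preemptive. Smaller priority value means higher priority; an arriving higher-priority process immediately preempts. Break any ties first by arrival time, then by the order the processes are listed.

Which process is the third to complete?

Schedule: | J1 0-3 | J2 3-4 | J4 4-10 | J2 10-12 | J3 12-13 |
Completion: J1=3  J2=12  J3=13  J4=10
Turnaround (C−A): J1=3  J2=10  J3=9  J4=6
Finish order: J1 → J4 → J2 → J3

J2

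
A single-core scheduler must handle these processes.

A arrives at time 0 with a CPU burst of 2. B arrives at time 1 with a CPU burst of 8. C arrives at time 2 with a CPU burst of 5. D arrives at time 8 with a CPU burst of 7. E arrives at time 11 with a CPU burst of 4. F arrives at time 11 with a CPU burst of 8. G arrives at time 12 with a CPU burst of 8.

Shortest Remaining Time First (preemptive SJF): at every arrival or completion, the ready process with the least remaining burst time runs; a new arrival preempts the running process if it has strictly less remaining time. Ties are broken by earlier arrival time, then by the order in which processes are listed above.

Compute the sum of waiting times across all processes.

58

Schedule: | A 0-2 | C 2-7 | B 7-15 | E 15-19 | D 19-26 | F 26-34 | G 34-42 |
Completion: A=2  B=15  C=7  D=26  E=19  F=34  G=42
Turnaround (C−A): A=2  B=14  C=5  D=18  E=8  F=23  G=30
Waiting = turnaround − burst: A=0, B=6, C=0, D=11, E=4, F=15, G=22
Total waiting = 0 + 6 + 0 + 11 + 4 + 15 + 22 = 58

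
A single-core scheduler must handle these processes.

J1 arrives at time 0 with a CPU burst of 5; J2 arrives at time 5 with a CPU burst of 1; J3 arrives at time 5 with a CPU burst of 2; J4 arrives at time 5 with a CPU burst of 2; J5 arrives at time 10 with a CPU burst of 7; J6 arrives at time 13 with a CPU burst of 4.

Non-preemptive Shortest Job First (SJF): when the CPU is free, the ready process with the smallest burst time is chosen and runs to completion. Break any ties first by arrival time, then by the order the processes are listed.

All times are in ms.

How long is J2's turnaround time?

Gantt: | J1 0-5 | J2 5-6 | J3 6-8 | J4 8-10 | J5 10-17 | J6 17-21 |
Completion: J1=5  J2=6  J3=8  J4=10  J5=17  J6=21
Turnaround(J2) = completion − arrival = 6 − 5 = 1

1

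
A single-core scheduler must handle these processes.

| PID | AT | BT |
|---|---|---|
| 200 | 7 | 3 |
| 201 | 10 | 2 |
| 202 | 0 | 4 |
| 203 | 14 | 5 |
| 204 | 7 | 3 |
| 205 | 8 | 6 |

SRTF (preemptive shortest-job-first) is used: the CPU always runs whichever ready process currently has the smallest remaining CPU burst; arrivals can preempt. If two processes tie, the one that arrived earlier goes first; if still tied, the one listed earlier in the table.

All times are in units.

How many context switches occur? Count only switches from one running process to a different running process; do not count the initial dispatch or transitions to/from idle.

4

Timeline: | 202 0-4 | idle 4-7 | 200 7-10 | 201 10-12 | 204 12-15 | 203 15-20 | 205 20-26 |
Completion: 200=10  201=12  202=4  203=20  204=15  205=26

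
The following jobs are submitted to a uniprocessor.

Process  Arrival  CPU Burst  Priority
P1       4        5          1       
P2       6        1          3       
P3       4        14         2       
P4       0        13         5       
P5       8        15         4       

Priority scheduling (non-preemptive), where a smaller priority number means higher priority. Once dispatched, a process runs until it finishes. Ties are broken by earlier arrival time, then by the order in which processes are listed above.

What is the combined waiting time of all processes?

74

Gantt: | P4 0-13 | P1 13-18 | P3 18-32 | P2 32-33 | P5 33-48 |
Completion: P1=18  P2=33  P3=32  P4=13  P5=48
Waiting = turnaround − burst: P1=9, P2=26, P3=14, P4=0, P5=25
Total waiting = 9 + 26 + 14 + 0 + 25 = 74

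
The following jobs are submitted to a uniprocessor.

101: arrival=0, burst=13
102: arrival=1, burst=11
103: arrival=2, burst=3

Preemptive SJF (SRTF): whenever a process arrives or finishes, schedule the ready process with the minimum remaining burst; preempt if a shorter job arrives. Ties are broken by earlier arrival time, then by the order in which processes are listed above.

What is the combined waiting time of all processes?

Timeline: | 101 0-1 | 102 1-2 | 103 2-5 | 102 5-15 | 101 15-27 |
Completion: 101=27  102=15  103=5
Turnaround (C−A): 101=27  102=14  103=3
Waiting = turnaround − burst: 101=14, 102=3, 103=0
Total waiting = 14 + 3 + 0 = 17

17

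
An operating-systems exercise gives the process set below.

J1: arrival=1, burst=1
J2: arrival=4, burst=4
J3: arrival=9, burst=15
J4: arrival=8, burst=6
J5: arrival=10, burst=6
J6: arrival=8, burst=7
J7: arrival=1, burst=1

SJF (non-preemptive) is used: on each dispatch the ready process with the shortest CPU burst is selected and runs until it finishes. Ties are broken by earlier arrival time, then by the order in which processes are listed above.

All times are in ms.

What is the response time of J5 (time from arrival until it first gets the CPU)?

Gantt: | idle 0-1 | J1 1-2 | J7 2-3 | idle 3-4 | J2 4-8 | J4 8-14 | J5 14-20 | J6 20-27 | J3 27-42 |
Completion: J1=2  J2=8  J3=42  J4=14  J5=20  J6=27  J7=3
Turnaround (C−A): J1=1  J2=4  J3=33  J4=6  J5=10  J6=19  J7=2
Response(J5) = first start − arrival = 14 − 10 = 4

4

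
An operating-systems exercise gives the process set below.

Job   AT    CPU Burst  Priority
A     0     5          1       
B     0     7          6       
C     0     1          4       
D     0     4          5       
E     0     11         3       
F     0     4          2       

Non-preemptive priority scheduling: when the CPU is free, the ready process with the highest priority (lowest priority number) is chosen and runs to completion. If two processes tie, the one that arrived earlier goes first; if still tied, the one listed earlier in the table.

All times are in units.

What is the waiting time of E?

9

Schedule: | A 0-5 | F 5-9 | E 9-20 | C 20-21 | D 21-25 | B 25-32 |
Completion: A=5  B=32  C=21  D=25  E=20  F=9
Waiting(E) = turnaround − burst = 20 − 11 = 9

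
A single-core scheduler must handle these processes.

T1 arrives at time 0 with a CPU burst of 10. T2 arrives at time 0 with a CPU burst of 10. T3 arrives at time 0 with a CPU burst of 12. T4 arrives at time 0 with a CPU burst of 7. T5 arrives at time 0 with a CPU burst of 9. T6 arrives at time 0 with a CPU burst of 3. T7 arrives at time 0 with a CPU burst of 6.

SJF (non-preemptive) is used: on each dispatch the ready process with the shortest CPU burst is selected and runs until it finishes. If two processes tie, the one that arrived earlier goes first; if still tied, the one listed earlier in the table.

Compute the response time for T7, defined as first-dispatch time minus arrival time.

3

Gantt: | T6 0-3 | T7 3-9 | T4 9-16 | T5 16-25 | T1 25-35 | T2 35-45 | T3 45-57 |
Completion: T1=35  T2=45  T3=57  T4=16  T5=25  T6=3  T7=9
Turnaround (C−A): T1=35  T2=45  T3=57  T4=16  T5=25  T6=3  T7=9
Response(T7) = first start − arrival = 3 − 0 = 3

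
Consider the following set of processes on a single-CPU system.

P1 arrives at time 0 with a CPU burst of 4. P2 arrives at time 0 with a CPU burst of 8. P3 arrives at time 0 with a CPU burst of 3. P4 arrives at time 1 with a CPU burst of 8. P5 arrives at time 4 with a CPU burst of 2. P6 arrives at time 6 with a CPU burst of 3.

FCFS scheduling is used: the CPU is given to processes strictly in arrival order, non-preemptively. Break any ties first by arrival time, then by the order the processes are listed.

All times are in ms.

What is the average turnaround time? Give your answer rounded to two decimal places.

16.00

Timeline: | P1 0-4 | P2 4-12 | P3 12-15 | P4 15-23 | P5 23-25 | P6 25-28 |
Completion: P1=4  P2=12  P3=15  P4=23  P5=25  P6=28
Turnaround (C−A): P1=4  P2=12  P3=15  P4=22  P5=21  P6=22
Turnaround times: P1=4, P2=12, P3=15, P4=22, P5=21, P6=22
Average turnaround = (4+12+15+22+21+22) / 6 = 96/6 = 16.00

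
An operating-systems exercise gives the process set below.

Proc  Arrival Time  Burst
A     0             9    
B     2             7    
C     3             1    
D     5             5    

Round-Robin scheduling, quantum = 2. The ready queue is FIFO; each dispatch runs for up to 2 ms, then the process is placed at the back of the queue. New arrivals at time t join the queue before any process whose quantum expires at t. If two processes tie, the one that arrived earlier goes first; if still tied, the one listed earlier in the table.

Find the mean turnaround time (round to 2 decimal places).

Timeline: | A 0-2 | B 2-4 | A 4-6 | C 6-7 | B 7-9 | D 9-11 | A 11-13 | B 13-15 | D 15-17 | A 17-19 | B 19-20 | D 20-21 | A 21-22 |
Completion: A=22  B=20  C=7  D=21
Turnaround (C−A): A=22  B=18  C=4  D=16
Turnaround times: A=22, B=18, C=4, D=16
Average turnaround = (22+18+4+16) / 4 = 60/4 = 15.00

15.00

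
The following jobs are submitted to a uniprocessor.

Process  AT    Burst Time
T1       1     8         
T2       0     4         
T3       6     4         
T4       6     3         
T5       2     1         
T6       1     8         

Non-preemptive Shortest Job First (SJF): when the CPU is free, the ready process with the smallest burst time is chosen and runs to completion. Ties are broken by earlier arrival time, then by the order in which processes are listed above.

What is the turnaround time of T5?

3

Gantt: | T2 0-4 | T5 4-5 | T1 5-13 | T4 13-16 | T3 16-20 | T6 20-28 |
Completion: T1=13  T2=4  T3=20  T4=16  T5=5  T6=28
Turnaround(T5) = completion − arrival = 5 − 2 = 3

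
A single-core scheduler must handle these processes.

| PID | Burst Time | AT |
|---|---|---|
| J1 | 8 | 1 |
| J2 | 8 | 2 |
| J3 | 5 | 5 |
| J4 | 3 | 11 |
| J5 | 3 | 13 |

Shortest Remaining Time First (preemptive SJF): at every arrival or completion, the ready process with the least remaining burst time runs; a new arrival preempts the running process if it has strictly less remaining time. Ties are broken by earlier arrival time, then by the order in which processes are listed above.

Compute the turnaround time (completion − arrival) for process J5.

7

Timeline: | idle 0-1 | J1 1-9 | J3 9-14 | J4 14-17 | J5 17-20 | J2 20-28 |
Completion: J1=9  J2=28  J3=14  J4=17  J5=20
Turnaround(J5) = completion − arrival = 20 − 13 = 7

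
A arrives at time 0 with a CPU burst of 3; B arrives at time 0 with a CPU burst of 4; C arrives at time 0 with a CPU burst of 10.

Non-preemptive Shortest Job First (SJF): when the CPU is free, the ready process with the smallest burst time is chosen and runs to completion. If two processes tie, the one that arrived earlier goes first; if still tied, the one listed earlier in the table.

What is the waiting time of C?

7

Gantt: | A 0-3 | B 3-7 | C 7-17 |
Completion: A=3  B=7  C=17
Waiting(C) = turnaround − burst = 17 − 10 = 7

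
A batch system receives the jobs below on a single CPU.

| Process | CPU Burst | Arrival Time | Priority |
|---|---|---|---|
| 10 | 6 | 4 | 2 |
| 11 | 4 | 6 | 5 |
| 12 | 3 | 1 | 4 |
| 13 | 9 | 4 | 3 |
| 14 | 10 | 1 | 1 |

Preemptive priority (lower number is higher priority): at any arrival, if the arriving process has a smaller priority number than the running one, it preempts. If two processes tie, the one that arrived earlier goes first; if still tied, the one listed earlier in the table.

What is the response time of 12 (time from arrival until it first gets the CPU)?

Gantt: | idle 0-1 | 14 1-11 | 10 11-17 | 13 17-26 | 12 26-29 | 11 29-33 |
Completion: 10=17  11=33  12=29  13=26  14=11
Turnaround (C−A): 10=13  11=27  12=28  13=22  14=10
Response(12) = first start − arrival = 26 − 1 = 25

25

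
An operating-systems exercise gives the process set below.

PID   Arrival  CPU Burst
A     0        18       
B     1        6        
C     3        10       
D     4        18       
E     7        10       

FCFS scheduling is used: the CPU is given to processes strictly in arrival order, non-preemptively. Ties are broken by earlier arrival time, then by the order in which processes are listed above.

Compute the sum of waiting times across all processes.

113

Schedule: | A 0-18 | B 18-24 | C 24-34 | D 34-52 | E 52-62 |
Completion: A=18  B=24  C=34  D=52  E=62
Waiting = turnaround − burst: A=0, B=17, C=21, D=30, E=45
Total waiting = 0 + 17 + 21 + 30 + 45 = 113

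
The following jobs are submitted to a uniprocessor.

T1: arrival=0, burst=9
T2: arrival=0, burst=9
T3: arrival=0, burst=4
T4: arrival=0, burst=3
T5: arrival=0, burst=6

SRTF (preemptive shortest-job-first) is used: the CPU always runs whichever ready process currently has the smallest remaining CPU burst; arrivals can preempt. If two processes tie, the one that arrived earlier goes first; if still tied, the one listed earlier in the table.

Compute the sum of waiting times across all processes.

45

Schedule: | T4 0-3 | T3 3-7 | T5 7-13 | T1 13-22 | T2 22-31 |
Completion: T1=22  T2=31  T3=7  T4=3  T5=13
Turnaround (C−A): T1=22  T2=31  T3=7  T4=3  T5=13
Waiting = turnaround − burst: T1=13, T2=22, T3=3, T4=0, T5=7
Total waiting = 13 + 22 + 3 + 0 + 7 = 45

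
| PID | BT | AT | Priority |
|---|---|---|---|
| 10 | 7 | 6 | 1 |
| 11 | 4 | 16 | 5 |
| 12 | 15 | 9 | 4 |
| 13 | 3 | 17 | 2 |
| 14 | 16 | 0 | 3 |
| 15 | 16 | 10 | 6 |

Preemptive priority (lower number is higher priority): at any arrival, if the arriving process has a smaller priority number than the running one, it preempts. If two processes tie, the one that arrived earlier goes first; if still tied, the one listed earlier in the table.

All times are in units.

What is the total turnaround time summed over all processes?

148

Timeline: | 14 0-6 | 10 6-13 | 14 13-17 | 13 17-20 | 14 20-26 | 12 26-41 | 11 41-45 | 15 45-61 |
Completion: 10=13  11=45  12=41  13=20  14=26  15=61
Turnaround (C−A): 10=7  11=29  12=32  13=3  14=26  15=51
Turnaround = completion − arrival: 10=7, 11=29, 12=32, 13=3, 14=26, 15=51
Total turnaround = 7 + 29 + 32 + 3 + 26 + 51 = 148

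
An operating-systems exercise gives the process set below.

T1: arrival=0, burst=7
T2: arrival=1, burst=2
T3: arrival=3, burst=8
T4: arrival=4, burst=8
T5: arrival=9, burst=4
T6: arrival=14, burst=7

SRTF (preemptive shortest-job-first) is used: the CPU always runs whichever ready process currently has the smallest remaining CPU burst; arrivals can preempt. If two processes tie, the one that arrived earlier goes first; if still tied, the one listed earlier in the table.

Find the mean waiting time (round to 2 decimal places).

7.17

Schedule: | T1 0-1 | T2 1-3 | T1 3-9 | T5 9-13 | T3 13-21 | T6 21-28 | T4 28-36 |
Completion: T1=9  T2=3  T3=21  T4=36  T5=13  T6=28
Waiting times: T1=2, T2=0, T3=10, T4=24, T5=0, T6=7
Average waiting = (2+0+10+24+0+7) / 6 = 43/6 = 7.17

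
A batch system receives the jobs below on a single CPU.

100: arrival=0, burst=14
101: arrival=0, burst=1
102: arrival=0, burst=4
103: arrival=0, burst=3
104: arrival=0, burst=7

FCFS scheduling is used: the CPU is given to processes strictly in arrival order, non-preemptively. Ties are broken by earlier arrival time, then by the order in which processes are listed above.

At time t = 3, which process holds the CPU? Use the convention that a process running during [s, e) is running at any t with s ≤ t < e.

Schedule: | 100 0-14 | 101 14-15 | 102 15-19 | 103 19-22 | 104 22-29 |
Completion: 100=14  101=15  102=19  103=22  104=29
Turnaround (C−A): 100=14  101=15  102=19  103=22  104=29

100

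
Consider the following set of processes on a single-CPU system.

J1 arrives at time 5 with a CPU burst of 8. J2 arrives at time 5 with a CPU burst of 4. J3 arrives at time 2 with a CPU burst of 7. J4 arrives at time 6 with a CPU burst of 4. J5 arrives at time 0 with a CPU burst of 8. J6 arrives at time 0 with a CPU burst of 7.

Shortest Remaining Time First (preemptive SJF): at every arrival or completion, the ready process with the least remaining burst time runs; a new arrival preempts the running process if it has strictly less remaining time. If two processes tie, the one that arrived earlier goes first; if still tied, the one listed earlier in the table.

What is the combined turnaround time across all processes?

105

Schedule: | J6 0-7 | J2 7-11 | J4 11-15 | J3 15-22 | J5 22-30 | J1 30-38 |
Completion: J1=38  J2=11  J3=22  J4=15  J5=30  J6=7
Turnaround (C−A): J1=33  J2=6  J3=20  J4=9  J5=30  J6=7
Turnaround = completion − arrival: J1=33, J2=6, J3=20, J4=9, J5=30, J6=7
Total turnaround = 33 + 6 + 20 + 9 + 30 + 7 = 105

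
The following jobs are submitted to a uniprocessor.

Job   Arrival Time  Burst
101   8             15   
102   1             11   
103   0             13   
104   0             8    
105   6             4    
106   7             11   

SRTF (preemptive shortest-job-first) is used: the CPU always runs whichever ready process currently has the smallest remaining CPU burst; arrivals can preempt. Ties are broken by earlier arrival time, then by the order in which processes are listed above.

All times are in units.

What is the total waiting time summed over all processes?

102

Gantt: | 104 0-8 | 105 8-12 | 102 12-23 | 106 23-34 | 103 34-47 | 101 47-62 |
Completion: 101=62  102=23  103=47  104=8  105=12  106=34
Turnaround (C−A): 101=54  102=22  103=47  104=8  105=6  106=27
Waiting = turnaround − burst: 101=39, 102=11, 103=34, 104=0, 105=2, 106=16
Total waiting = 39 + 11 + 34 + 0 + 2 + 16 = 102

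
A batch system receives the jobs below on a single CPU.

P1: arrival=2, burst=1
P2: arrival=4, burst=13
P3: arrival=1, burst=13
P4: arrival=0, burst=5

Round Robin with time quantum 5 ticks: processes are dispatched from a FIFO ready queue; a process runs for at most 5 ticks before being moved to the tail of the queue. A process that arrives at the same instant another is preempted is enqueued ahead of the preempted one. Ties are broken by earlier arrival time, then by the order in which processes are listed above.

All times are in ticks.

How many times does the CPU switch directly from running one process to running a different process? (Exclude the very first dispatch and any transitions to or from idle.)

7

Timeline: | P4 0-5 | P3 5-10 | P1 10-11 | P2 11-16 | P3 16-21 | P2 21-26 | P3 26-29 | P2 29-32 |
Completion: P1=11  P2=32  P3=29  P4=5
Turnaround (C−A): P1=9  P2=28  P3=28  P4=5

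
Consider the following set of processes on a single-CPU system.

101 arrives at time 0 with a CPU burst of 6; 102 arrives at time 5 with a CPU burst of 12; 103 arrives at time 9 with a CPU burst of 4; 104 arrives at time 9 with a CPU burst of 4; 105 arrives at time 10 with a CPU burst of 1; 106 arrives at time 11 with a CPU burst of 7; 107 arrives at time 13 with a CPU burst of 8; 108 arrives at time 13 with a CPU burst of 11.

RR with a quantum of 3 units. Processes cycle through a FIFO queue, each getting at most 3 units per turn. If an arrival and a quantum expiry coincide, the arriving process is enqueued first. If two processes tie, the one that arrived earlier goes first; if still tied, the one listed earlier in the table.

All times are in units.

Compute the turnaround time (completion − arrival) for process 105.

Schedule: | 101 0-6 | 102 6-9 | 103 9-12 | 104 12-15 | 102 15-18 | 105 18-19 | 106 19-22 | 103 22-23 | 107 23-26 | 108 26-29 | 104 29-30 | 102 30-33 | 106 33-36 | 107 36-39 | 108 39-42 | 102 42-45 | 106 45-46 | 107 46-48 | 108 48-53 |
Completion: 101=6  102=45  103=23  104=30  105=19  106=46  107=48  108=53
Turnaround (C−A): 101=6  102=40  103=14  104=21  105=9  106=35  107=35  108=40
Turnaround(105) = completion − arrival = 19 − 10 = 9

9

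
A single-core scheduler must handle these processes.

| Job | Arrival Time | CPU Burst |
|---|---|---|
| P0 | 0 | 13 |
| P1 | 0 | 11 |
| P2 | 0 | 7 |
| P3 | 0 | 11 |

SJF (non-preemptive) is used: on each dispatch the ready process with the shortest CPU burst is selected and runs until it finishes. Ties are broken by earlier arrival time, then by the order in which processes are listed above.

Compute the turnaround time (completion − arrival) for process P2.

7

Timeline: | P2 0-7 | P1 7-18 | P3 18-29 | P0 29-42 |
Completion: P0=42  P1=18  P2=7  P3=29
Turnaround (C−A): P0=42  P1=18  P2=7  P3=29
Turnaround(P2) = completion − arrival = 7 − 0 = 7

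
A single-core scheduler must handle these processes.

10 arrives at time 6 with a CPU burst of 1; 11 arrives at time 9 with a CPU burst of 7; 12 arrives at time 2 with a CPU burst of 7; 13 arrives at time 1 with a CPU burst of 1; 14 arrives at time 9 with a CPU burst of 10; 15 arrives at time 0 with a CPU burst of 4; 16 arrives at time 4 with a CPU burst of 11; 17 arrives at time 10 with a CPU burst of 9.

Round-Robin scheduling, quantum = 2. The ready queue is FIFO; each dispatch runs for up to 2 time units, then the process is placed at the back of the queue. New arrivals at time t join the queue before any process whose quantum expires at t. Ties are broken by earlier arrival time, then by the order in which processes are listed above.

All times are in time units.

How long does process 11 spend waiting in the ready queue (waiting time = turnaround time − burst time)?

24

Timeline: | 15 0-2 | 13 2-3 | 12 3-5 | 15 5-7 | 16 7-9 | 12 9-11 | 10 11-12 | 11 12-14 | 14 14-16 | 16 16-18 | 17 18-20 | 12 20-22 | 11 22-24 | 14 24-26 | 16 26-28 | 17 28-30 | 12 30-31 | 11 31-33 | 14 33-35 | 16 35-37 | 17 37-39 | 11 39-40 | 14 40-42 | 16 42-44 | 17 44-46 | 14 46-48 | 16 48-49 | 17 49-50 |
Completion: 10=12  11=40  12=31  13=3  14=48  15=7  16=49  17=50
Waiting(11) = turnaround − burst = 31 − 7 = 24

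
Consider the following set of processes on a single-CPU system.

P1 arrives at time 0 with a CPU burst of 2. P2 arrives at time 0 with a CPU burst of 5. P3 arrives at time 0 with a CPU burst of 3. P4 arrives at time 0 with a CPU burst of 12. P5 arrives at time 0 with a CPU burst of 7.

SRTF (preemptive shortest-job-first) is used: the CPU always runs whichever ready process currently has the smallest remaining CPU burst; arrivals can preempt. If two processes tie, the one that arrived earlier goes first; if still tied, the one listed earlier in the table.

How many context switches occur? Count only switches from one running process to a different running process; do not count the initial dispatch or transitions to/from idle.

4

Schedule: | P1 0-2 | P3 2-5 | P2 5-10 | P5 10-17 | P4 17-29 |
Completion: P1=2  P2=10  P3=5  P4=29  P5=17
Turnaround (C−A): P1=2  P2=10  P3=5  P4=29  P5=17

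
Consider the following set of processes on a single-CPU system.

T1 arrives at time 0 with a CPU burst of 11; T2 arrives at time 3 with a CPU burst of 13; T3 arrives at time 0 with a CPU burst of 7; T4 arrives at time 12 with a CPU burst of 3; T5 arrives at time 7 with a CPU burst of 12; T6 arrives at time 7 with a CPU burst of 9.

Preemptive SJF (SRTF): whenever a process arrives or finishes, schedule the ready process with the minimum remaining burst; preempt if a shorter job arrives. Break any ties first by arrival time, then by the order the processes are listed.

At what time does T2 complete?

Timeline: | T3 0-7 | T6 7-12 | T4 12-15 | T6 15-19 | T1 19-30 | T5 30-42 | T2 42-55 |
Completion: T1=30  T2=55  T3=7  T4=15  T5=42  T6=19
Turnaround (C−A): T1=30  T2=52  T3=7  T4=3  T5=35  T6=12

55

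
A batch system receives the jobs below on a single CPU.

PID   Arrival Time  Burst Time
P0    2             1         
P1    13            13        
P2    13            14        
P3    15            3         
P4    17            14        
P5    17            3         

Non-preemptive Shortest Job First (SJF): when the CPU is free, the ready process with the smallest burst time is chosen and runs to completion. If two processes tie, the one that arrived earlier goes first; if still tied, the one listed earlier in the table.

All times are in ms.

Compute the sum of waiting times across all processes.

Gantt: | idle 0-2 | P0 2-3 | idle 3-13 | P1 13-26 | P3 26-29 | P5 29-32 | P2 32-46 | P4 46-60 |
Completion: P0=3  P1=26  P2=46  P3=29  P4=60  P5=32
Waiting = turnaround − burst: P0=0, P1=0, P2=19, P3=11, P4=29, P5=12
Total waiting = 0 + 0 + 19 + 11 + 29 + 12 = 71

71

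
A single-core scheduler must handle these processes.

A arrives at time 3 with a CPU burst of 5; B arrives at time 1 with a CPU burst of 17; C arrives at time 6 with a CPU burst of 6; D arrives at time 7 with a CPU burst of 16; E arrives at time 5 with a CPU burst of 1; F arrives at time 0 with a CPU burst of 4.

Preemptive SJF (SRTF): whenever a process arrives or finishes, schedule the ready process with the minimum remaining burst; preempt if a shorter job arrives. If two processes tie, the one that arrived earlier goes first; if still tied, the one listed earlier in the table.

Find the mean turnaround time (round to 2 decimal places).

15.83

Gantt: | F 0-4 | A 4-5 | E 5-6 | A 6-10 | C 10-16 | D 16-32 | B 32-49 |
Completion: A=10  B=49  C=16  D=32  E=6  F=4
Turnaround (C−A): A=7  B=48  C=10  D=25  E=1  F=4
Turnaround times: A=7, B=48, C=10, D=25, E=1, F=4
Average turnaround = (7+48+10+25+1+4) / 6 = 95/6 = 15.83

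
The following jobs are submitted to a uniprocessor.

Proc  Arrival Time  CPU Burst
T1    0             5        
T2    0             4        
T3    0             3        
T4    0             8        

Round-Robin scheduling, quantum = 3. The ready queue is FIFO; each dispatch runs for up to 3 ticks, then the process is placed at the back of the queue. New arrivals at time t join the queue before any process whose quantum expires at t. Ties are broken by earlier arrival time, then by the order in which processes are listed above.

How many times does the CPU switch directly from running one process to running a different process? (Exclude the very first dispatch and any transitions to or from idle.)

6

Gantt: | T1 0-3 | T2 3-6 | T3 6-9 | T4 9-12 | T1 12-14 | T2 14-15 | T4 15-20 |
Completion: T1=14  T2=15  T3=9  T4=20
Turnaround (C−A): T1=14  T2=15  T3=9  T4=20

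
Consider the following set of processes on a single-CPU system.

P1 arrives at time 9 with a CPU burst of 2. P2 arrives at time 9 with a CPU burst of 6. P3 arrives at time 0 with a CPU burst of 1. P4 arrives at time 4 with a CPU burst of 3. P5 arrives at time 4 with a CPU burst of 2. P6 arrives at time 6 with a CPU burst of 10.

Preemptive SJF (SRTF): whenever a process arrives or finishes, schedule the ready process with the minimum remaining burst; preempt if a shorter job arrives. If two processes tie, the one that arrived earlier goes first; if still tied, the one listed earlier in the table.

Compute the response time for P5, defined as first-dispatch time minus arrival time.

0

Timeline: | P3 0-1 | idle 1-4 | P5 4-6 | P4 6-9 | P1 9-11 | P2 11-17 | P6 17-27 |
Completion: P1=11  P2=17  P3=1  P4=9  P5=6  P6=27
Response(P5) = first start − arrival = 4 − 4 = 0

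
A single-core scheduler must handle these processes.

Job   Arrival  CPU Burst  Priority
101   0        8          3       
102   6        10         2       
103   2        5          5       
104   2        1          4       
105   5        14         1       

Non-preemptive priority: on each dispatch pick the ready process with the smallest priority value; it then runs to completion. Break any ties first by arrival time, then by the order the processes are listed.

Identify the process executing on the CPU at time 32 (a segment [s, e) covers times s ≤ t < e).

104

Schedule: | 101 0-8 | 105 8-22 | 102 22-32 | 104 32-33 | 103 33-38 |
Completion: 101=8  102=32  103=38  104=33  105=22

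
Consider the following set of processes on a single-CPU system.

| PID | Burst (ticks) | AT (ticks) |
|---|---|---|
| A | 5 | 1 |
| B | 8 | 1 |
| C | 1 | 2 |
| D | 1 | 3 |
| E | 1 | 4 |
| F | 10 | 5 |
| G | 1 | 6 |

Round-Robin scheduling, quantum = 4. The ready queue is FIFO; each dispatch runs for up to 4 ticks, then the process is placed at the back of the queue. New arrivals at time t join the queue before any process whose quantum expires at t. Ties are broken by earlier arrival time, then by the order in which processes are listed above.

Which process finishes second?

Timeline: | idle 0-1 | A 1-5 | B 5-9 | C 9-10 | D 10-11 | E 11-12 | F 12-16 | A 16-17 | G 17-18 | B 18-22 | F 22-28 |
Completion: A=17  B=22  C=10  D=11  E=12  F=28  G=18
Finish order: C → D → E → A → G → B → F

D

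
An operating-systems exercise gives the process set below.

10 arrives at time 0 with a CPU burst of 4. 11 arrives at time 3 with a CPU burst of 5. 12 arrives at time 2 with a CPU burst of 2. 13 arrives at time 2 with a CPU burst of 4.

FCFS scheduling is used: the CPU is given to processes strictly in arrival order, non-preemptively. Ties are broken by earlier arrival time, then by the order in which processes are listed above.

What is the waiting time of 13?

Gantt: | 10 0-4 | 12 4-6 | 13 6-10 | 11 10-15 |
Completion: 10=4  11=15  12=6  13=10
Turnaround (C−A): 10=4  11=12  12=4  13=8
Waiting(13) = turnaround − burst = 8 − 4 = 4

4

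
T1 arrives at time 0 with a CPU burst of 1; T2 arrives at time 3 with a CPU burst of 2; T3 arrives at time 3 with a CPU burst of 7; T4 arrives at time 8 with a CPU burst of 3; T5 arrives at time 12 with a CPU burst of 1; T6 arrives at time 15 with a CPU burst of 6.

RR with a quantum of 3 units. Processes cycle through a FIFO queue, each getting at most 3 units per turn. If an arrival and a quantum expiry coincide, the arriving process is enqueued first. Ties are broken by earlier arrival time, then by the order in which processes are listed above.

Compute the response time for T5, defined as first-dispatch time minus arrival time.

2

Gantt: | T1 0-1 | idle 1-3 | T2 3-5 | T3 5-8 | T4 8-11 | T3 11-14 | T5 14-15 | T3 15-16 | T6 16-22 |
Completion: T1=1  T2=5  T3=16  T4=11  T5=15  T6=22
Response(T5) = first start − arrival = 14 − 12 = 2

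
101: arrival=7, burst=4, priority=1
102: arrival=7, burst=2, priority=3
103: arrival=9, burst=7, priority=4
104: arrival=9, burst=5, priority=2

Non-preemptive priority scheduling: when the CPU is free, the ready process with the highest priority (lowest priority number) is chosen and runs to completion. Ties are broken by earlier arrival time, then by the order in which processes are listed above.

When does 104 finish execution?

16

Timeline: | idle 0-7 | 101 7-11 | 104 11-16 | 102 16-18 | 103 18-25 |
Completion: 101=11  102=18  103=25  104=16
Turnaround (C−A): 101=4  102=11  103=16  104=7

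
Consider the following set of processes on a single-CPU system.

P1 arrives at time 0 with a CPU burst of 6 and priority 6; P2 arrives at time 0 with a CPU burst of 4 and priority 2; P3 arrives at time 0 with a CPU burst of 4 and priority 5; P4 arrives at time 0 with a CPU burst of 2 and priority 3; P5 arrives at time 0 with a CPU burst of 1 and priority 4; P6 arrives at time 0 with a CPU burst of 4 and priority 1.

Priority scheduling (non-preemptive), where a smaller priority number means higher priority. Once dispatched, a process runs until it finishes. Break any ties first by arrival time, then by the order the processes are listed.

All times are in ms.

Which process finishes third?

Gantt: | P6 0-4 | P2 4-8 | P4 8-10 | P5 10-11 | P3 11-15 | P1 15-21 |
Completion: P1=21  P2=8  P3=15  P4=10  P5=11  P6=4
Finish order: P6 → P2 → P4 → P5 → P3 → P1

P4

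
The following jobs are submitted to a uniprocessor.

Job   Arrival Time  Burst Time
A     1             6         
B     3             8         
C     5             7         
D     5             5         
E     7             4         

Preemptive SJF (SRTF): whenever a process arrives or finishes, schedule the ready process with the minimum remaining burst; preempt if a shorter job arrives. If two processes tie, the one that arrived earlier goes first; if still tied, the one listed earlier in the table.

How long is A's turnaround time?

6

Timeline: | idle 0-1 | A 1-7 | E 7-11 | D 11-16 | C 16-23 | B 23-31 |
Completion: A=7  B=31  C=23  D=16  E=11
Turnaround(A) = completion − arrival = 7 − 1 = 6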